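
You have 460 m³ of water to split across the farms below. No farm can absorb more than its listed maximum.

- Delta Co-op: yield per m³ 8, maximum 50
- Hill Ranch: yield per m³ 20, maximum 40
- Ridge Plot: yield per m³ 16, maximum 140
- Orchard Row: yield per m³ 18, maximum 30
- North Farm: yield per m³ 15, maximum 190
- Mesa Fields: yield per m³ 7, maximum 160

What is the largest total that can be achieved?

6900

Highest yield per m³ first: Hill Ranch 20 > Orchard Row 18 > Ridge Plot 16 > North Farm 15 > Delta Co-op 8 > Mesa Fields 7.
Hill Ranch takes 40 to reach its cap of 40 → 420 left.
Give Orchard Row 30 to hit its cap of 30 → 390 left.
Give Ridge Plot 140 to hit its cap of 140 → 250 left.
Give North Farm 190 to hit its cap of 190 → 60 left.
Delta Co-op takes 50 to reach its cap of 50 → 10 left.
Mesa Fields: +10 (room for 160) → 10. Pool exhausted.
Total = 8×50 + 20×40 + 16×140 + 18×30 + 15×190 + 7×10 = 6900.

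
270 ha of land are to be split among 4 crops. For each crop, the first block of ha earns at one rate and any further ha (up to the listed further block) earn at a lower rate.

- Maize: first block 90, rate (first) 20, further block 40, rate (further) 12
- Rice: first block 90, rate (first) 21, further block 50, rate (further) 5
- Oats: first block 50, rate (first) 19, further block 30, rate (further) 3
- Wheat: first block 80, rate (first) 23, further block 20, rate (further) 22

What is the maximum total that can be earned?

Order all 8 blocks by rate: Wheat/first 23 > Wheat/second 22 > Rice/first 21 > Maize/first 20 > Oats/first 19 > Maize/second 12 > Rice/second 5 > Oats/second 3.
Fill Wheat first block (80 at 23) → 190 left.
Wheat/second (22): +20 → 170 left.
Rice first at 21: fill all 90 → 80 left.
80 remain; put them into Maize first at 20.
Total = 23×80 + 22×20 + 21×90 + 20×80 = 5770.

5770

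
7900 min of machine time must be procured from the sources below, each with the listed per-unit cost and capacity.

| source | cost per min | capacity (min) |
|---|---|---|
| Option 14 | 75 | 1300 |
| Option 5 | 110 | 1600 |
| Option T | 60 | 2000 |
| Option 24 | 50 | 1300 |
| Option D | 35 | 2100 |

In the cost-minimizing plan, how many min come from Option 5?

1200

Use sources in increasing cost order.
Take 2100 from Option D at 35 ; need 5800 more.
Option 24 (50): use full 1300 ; 4500 min to go.
Option T at 60: take all 2000 min ; 2500 still needed.
Option 14 (75): use full 1300 ; 1200 min to go.
Option 5 (110): take the remaining 1200 ; done.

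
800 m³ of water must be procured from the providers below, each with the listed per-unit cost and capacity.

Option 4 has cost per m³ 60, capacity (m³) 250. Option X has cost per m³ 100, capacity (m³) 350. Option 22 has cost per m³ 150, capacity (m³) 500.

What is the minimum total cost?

80000

Fill from the cheapest provider first.
Take 250 from Option 4 at 60 → need 550 more.
Take 350 from Option X at 100 → need 200 more.
Take 200 from Option 22 at 150 to finish.
Cost = 250×60 + 350×100 + 200×150 = 80000.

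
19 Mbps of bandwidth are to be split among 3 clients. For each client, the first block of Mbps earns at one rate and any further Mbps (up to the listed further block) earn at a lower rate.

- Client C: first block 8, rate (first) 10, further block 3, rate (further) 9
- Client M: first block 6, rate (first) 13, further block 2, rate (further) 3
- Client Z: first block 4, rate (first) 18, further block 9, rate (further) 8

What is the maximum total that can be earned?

239

Rank every tier by rate: Client Z/T1 18 > Client M/T1 13 > Client C/T1 10 > Client C/T2 9 > Client Z/T2 8 > Client M/T2 3.
Fill Client Z T1 block (4 at 18) ; 15 left.
Client M/T1 (13): +6 ; 9 left.
Client C T1 at 10: fill all 8 ; 1 left.
Client C/T2: +1 of 3 at 9; pool empty.
Total = 18×4 + 13×6 + 10×8 + 9×1 = 239.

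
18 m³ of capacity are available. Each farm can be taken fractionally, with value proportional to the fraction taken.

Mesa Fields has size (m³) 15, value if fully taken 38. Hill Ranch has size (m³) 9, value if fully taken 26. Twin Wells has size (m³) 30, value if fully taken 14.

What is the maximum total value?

Sort by value density: Hill Ranch 26/9≈2.89, Mesa Fields 38/15≈2.53, Twin Wells 14/30≈0.467.
Hill Ranch: take in full, 9 m³ for value 26 — 9 left.
9 m³ left: a 9/15 share of Mesa Fields gives 38×9/15 = 22.8.
Total value = 48.8.

48.8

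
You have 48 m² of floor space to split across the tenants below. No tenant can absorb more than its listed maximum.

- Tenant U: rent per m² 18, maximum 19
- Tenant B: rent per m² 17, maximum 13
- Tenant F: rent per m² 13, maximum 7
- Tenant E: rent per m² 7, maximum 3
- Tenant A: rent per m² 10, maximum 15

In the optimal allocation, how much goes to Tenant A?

9

Order the tenants by rent per m²: Tenant U 18 > Tenant B 17 > Tenant F 13 > Tenant A 10 > Tenant E 7.
Tenant U takes 19 to reach its cap of 19 → 29 left.
Give Tenant B 13 to hit its cap of 13 → 16 left.
Tenant F takes 7 to reach its cap of 7 → 9 left.
Tenant A has room for 15 but only 9 remain, so it gets 9.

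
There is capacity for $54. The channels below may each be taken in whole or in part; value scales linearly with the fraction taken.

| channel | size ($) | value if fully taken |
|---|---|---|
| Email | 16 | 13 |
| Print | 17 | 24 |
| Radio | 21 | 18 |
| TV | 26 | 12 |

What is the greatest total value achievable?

55

Best value per unit of size first: Print 24/17≈1.41, Radio 18/21≈0.857, Email 13/16≈0.812, TV 12/26≈0.462.
Print: take in full, 17 $ for value 24 — 37 left.
Take all of Radio (21 $, value 18) — 16 $ left.
Take all of Email (16 $, value 13) — 0 $ left.
Total value = 55.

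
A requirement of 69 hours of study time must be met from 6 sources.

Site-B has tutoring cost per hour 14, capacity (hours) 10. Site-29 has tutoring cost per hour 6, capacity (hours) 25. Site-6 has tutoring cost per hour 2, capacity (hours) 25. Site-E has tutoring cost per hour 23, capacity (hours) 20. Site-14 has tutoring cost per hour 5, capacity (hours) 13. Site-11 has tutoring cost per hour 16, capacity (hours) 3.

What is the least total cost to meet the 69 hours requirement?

349

Use sources in increasing cost order.
Site-6 at 2: take all 25 hours ; 44 still needed.
Take 13 from Site-14 at 5 ; need 31 more.
Site-29 at 6: take all 25 hours ; 6 still needed.
Take 6 from Site-B at 14 to finish.
Site-11, Site-E: unused.
Cost = 25×2 + 13×5 + 25×6 + 6×14 = 349.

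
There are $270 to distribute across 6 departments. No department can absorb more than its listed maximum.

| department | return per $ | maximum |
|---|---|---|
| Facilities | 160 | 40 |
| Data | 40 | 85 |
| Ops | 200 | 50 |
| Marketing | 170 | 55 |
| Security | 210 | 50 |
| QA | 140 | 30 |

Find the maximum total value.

Order the departments by return per $: Security 210 > Ops 200 > Marketing 170 > Facilities 160 > QA 140 > Data 40.
Security takes 50 to reach its cap of 50 ; 220 left.
Ops takes 50 to reach its cap of 50 ; 170 left.
Give Marketing 55 to hit its cap of 55 ; 115 left.
Facilities: +40 to 40 (cap) ; 75 left.
Give QA 30 to hit its cap of 30 ; 45 left.
Data: +45 (room for 85) → 45. Pool exhausted.
Total = 160×40 + 40×45 + 200×50 + 170×55 + 210×50 + 140×30 = 42250.

42250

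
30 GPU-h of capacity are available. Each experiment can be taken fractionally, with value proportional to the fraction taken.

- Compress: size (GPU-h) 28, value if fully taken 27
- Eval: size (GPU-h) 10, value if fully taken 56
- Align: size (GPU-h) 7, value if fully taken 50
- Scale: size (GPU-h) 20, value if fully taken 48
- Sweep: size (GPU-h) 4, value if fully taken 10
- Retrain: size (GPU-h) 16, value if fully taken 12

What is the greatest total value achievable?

Sort by value density: Align 50/7≈7.14, Eval 56/10≈5.6, Sweep 10/4≈2.5, Scale 48/20≈2.4, Compress 27/28≈0.964, Retrain 12/16≈0.75.
Align: take in full, 7 GPU-h for value 50 ; 23 left.
Take all of Eval (10 GPU-h, value 56) ; 13 GPU-h left.
Take all of Sweep (4 GPU-h, value 10) ; 9 GPU-h left.
9 GPU-h left: a 9/20 share of Scale gives 48×9/20 = 21.6.
Total value = 137.6.

137.6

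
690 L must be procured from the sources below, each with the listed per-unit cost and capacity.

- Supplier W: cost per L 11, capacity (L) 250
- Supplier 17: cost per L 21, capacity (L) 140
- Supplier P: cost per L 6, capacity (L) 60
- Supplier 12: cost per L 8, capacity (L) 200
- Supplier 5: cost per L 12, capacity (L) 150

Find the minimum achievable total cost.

Fill from the cheapest source first.
Take 60 from Supplier P at 6 ; need 630 more.
Supplier 12 at 8: take all 200 L ; 430 still needed.
Supplier W at 11: take all 250 L ; 180 still needed.
Supplier 5 (12): use full 150 ; 30 L to go.
Supplier 17 (21): take the remaining 30 ; done.
Cost = 60×6 + 200×8 + 250×11 + 150×12 + 30×21 = 7140.

7140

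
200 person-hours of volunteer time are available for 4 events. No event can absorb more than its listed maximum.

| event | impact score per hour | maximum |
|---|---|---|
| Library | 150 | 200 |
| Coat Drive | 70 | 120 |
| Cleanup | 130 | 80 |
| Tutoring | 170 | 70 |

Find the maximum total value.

31400

Highest impact score per hour first: Tutoring 170 > Library 150 > Cleanup 130 > Coat Drive 70.
Give Tutoring 70 to hit its cap of 70 → 130 left.
Library: +130 (room for 200) → 130. Pool exhausted.
Total = 150×130 + 170×70 = 31400.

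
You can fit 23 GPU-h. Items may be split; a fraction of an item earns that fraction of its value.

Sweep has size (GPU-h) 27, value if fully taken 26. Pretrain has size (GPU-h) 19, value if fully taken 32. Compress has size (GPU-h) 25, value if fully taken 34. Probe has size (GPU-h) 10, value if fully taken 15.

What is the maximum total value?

Sort by value density: Pretrain 32/19≈1.68, Probe 15/10≈1.5, Compress 34/25≈1.36, Sweep 26/27≈0.963.
Pretrain: take in full, 19 GPU-h for value 32 — 4 left.
Only 4 GPU-h remain; take 4/10 of Probe for value 15×4/10 = 6.
Total value = 38.

38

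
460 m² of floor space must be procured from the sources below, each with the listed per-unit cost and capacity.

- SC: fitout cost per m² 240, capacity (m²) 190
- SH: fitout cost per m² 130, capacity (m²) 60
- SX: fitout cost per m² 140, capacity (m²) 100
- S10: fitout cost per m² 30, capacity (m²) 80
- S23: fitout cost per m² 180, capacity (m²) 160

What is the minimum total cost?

67400

Cheapest first:
S10 (30): use full 80 ; 380 m² to go.
Take 60 from SH at 130 ; need 320 more.
SX at 140: take all 100 m² ; 220 still needed.
S23 at 180: take all 160 m² ; 60 still needed.
SC (240): take the remaining 60 ; done.
Cost = 80×30 + 60×130 + 100×140 + 160×180 + 60×240 = 67400.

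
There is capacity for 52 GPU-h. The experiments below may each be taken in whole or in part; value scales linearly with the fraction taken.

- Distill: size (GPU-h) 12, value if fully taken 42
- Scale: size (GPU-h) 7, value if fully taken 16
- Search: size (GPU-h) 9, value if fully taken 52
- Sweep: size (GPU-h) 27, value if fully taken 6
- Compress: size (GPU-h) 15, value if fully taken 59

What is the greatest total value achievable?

171

Sort by value density: Search 52/9≈5.78, Compress 59/15≈3.93, Distill 42/12≈3.5, Scale 16/7≈2.29, Sweep 6/27≈0.222.
All 9 GPU-h of Search fit (value 52) — 43 remain.
All 15 GPU-h of Compress fit (value 59) — 28 remain.
Take all of Distill (12 GPU-h, value 42) — 16 GPU-h left.
Take all of Scale (7 GPU-h, value 16) — 9 GPU-h left.
Fill the last 9 GPU-h with part of Sweep: 9/27 of it earns 2.
Total value = 171.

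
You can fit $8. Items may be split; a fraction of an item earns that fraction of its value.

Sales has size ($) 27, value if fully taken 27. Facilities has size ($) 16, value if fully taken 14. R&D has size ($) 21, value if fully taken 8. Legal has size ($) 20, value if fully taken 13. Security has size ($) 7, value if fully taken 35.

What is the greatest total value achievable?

36

Best value per unit of size first: Security 35/7≈5, Sales 27/27≈1, Facilities 14/16≈0.875, Legal 13/20≈0.65, R&D 8/21≈0.381.
Security: take in full, 7 $ for value 35 → 1 left.
Fill the last 1 $ with part of Sales: 1/27 of it earns 1.
Total value = 36.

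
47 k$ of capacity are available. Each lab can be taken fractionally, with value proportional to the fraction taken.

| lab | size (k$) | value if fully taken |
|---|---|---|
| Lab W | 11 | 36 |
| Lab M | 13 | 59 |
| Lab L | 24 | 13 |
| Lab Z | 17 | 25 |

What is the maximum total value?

Sort by value density: Lab M 59/13≈4.54, Lab W 36/11≈3.27, Lab Z 25/17≈1.47, Lab L 13/24≈0.542.
All 13 k$ of Lab M fit (value 59) — 34 remain.
Take all of Lab W (11 k$, value 36) — 23 k$ left.
Lab Z: take in full, 17 k$ for value 25 — 6 left.
Fill the last 6 k$ with part of Lab L: 6/24 of it earns 3.25.
Total value = 123.25.

123.25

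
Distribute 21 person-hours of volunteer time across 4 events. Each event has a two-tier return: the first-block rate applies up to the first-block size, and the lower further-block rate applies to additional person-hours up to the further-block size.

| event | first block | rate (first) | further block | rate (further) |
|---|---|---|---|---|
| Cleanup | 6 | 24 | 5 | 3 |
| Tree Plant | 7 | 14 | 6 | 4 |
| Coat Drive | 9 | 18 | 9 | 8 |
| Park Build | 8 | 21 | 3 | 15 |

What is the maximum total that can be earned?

438

Order all 8 blocks by rate: Cleanup/tier1 24 > Park Build/tier1 21 > Coat Drive/tier1 18 > Park Build/tier2 15 > Tree Plant/tier1 14 > Coat Drive/tier2 8 > Tree Plant/tier2 4 > Cleanup/tier2 3.
Fill Cleanup tier1 block (6 at 24) ; 15 left.
Park Build tier1 at 21: fill all 8 ; 7 left.
7 remain; put them into Coat Drive tier1 at 18.
Total = 24×6 + 21×8 + 18×7 = 438.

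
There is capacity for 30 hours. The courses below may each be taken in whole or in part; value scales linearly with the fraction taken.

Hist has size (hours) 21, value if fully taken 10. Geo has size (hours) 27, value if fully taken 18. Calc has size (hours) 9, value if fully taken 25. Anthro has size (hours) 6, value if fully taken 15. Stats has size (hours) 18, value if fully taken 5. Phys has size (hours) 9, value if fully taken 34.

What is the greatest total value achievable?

Rank by value-to-size ratio: Phys 34/9≈3.78, Calc 25/9≈2.78, Anthro 15/6≈2.5, Geo 18/27≈0.667, Hist 10/21≈0.476, Stats 5/18≈0.278.
All 9 hours of Phys fit (value 34) ; 21 remain.
All 9 hours of Calc fit (value 25) ; 12 remain.
All 6 hours of Anthro fit (value 15) ; 6 remain.
Fill the last 6 hours with part of Geo: 6/27 of it earns 4.
Total value = 78.

78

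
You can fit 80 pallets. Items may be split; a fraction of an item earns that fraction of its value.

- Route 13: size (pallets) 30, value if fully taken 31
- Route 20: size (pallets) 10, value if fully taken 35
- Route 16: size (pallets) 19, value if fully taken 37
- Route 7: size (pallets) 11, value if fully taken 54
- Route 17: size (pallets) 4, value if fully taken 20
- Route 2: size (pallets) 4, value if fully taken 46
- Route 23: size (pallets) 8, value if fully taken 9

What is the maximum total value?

225.8

Best value per unit of size first: Route 2 46/4≈11.5, Route 17 20/4≈5, Route 7 54/11≈4.91, Route 20 35/10≈3.5, Route 16 37/19≈1.95, Route 23 9/8≈1.12, Route 13 31/30≈1.03.
Route 2: take in full, 4 pallets for value 46 ; 76 left.
All 4 pallets of Route 17 fit (value 20) ; 72 remain.
Route 7: take in full, 11 pallets for value 54 ; 61 left.
Route 20: take in full, 10 pallets for value 35 ; 51 left.
All 19 pallets of Route 16 fit (value 37) ; 32 remain.
All 8 pallets of Route 23 fit (value 9) ; 24 remain.
24 pallets left: a 24/30 share of Route 13 gives 31×24/30 = 24.8.
Total value = 225.8.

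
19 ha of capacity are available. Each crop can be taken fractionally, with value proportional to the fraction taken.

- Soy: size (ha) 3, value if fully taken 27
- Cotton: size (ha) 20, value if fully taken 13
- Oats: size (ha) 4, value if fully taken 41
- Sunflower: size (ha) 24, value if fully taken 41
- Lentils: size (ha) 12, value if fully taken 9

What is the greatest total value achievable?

Rank by value-to-size ratio: Oats 41/4≈10.2, Soy 27/3≈9, Sunflower 41/24≈1.71, Lentils 9/12≈0.75, Cotton 13/20≈0.65.
Oats: take in full, 4 ha for value 41 ; 15 left.
Soy: take in full, 3 ha for value 27 ; 12 left.
12 ha left: a 12/24 share of Sunflower gives 41×12/24 = 20.5.
Total value = 88.5.

88.5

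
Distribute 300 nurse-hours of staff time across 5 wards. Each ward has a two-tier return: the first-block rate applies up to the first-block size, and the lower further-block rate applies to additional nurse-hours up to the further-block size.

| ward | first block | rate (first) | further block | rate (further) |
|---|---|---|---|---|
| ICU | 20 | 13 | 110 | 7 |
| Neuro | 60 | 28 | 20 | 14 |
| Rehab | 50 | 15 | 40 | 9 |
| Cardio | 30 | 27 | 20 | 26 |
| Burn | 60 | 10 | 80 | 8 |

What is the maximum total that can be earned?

Order all 10 blocks by rate: Neuro/T1 28 > Cardio/T1 27 > Cardio/T2 26 > Rehab/T1 15 > Neuro/T2 14 > ICU/T1 13 > Burn/T1 10 > Rehab/T2 9 > Burn/T2 8 > ICU/T2 7.
Neuro T1 at 28: fill all 60 → 240 left.
Cardio T1 at 27: fill all 30 → 210 left.
Cardio T2 at 26: fill all 20 → 190 left.
Rehab T1 at 15: fill all 50 → 140 left.
Fill Neuro T2 block (20 at 14) → 120 left.
ICU T1 at 13: fill all 20 → 100 left.
Burn/T1 (10): +60 → 40 left.
Rehab/T2 (9): +40 → 0 left.
Total = 28×60 + 27×30 + 26×20 + 15×50 + 14×20 + 13×20 + 10×60 + 9×40 = 5260.

5260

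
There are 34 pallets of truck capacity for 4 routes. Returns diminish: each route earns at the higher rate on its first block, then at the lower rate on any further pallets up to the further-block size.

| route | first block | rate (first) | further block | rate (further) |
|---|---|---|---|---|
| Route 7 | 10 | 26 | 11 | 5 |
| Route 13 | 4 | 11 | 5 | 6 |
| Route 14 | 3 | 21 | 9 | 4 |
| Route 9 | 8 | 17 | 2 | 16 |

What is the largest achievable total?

575

Order all 8 blocks by rate: Route 7/T1 26 > Route 14/T1 21 > Route 9/T1 17 > Route 9/T2 16 > Route 13/T1 11 > Route 13/T2 6 > Route 7/T2 5 > Route 14/T2 4.
Route 7/T1 (26): +10 ; 24 left.
Route 14 T1 at 21: fill all 3 ; 21 left.
Route 9/T1 (17): +8 ; 13 left.
Fill Route 9 T2 block (2 at 16) ; 11 left.
Route 13/T1 (11): +4 ; 7 left.
Route 13/T2 (6): +5 ; 2 left.
Route 7 T2 at 5: only 2 left, fill 2.
Total = 26×10 + 21×3 + 17×8 + 16×2 + 11×4 + 6×5 + 5×2 = 575.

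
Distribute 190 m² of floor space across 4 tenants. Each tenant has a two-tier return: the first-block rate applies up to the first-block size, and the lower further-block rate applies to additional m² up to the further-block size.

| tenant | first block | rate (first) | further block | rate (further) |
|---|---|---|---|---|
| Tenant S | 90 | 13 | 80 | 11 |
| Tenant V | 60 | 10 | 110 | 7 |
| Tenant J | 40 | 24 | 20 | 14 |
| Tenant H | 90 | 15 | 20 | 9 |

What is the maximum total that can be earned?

Order all 8 blocks by rate: Tenant J/tier1 24 > Tenant H/tier1 15 > Tenant J/tier2 14 > Tenant S/tier1 13 > Tenant S/tier2 11 > Tenant V/tier1 10 > Tenant H/tier2 9 > Tenant V/tier2 7.
Fill Tenant J tier1 block (40 at 24) → 150 left.
Fill Tenant H tier1 block (90 at 15) → 60 left.
Fill Tenant J tier2 block (20 at 14) → 40 left.
40 remain; put them into Tenant S tier1 at 13.
Total = 24×40 + 15×90 + 14×20 + 13×40 = 3110.

3110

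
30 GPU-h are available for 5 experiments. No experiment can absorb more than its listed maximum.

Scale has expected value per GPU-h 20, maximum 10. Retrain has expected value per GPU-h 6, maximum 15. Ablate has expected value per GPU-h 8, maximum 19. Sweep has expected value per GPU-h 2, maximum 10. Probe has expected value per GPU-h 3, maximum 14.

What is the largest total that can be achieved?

358

Rank by expected value per GPU-h: Scale 20 > Ablate 8 > Retrain 6 > Probe 3 > Sweep 2.
Scale: +10 to 10 (cap) ; 20 left.
Ablate takes 19 to reach its cap of 19 ; 1 left.
Only 1 left; Retrain takes them to reach 1.
Total = 20×10 + 6×1 + 8×19 = 358.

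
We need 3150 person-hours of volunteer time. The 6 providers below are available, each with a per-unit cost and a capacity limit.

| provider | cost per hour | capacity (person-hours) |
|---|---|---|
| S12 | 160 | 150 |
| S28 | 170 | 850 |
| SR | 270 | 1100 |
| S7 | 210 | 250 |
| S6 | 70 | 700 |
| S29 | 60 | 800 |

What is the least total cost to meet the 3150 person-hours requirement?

426000

Use providers in increasing cost order.
S29 at 60: take all 800 person-hours → 2350 still needed.
S6 (70): use full 700 → 1650 person-hours to go.
S12 (160): use full 150 → 1500 person-hours to go.
S28 (170): use full 850 → 650 person-hours to go.
S7 (210): use full 250 → 400 person-hours to go.
SR (270): take the remaining 400 → done.
Cost = 800×60 + 700×70 + 150×160 + 850×170 + 250×210 + 400×270 = 426000.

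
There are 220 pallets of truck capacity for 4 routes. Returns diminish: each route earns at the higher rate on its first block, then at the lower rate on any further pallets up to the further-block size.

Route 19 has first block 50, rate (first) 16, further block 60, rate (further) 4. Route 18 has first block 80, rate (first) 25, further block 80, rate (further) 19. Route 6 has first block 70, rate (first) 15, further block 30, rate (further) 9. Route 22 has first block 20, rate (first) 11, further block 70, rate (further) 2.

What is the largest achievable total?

4470

Rank every tier by rate: Route 18/first 25 > Route 18/second 19 > Route 19/first 16 > Route 6/first 15 > Route 22/first 11 > Route 6/second 9 > Route 19/second 4 > Route 22/second 2.
Route 18 first at 25: fill all 80 — 140 left.
Route 18 second at 19: fill all 80 — 60 left.
Route 19 first at 16: fill all 50 — 10 left.
Route 6/first: +10 of 70 at 15; pool empty.
Total = 25×80 + 19×80 + 16×50 + 15×10 = 4470.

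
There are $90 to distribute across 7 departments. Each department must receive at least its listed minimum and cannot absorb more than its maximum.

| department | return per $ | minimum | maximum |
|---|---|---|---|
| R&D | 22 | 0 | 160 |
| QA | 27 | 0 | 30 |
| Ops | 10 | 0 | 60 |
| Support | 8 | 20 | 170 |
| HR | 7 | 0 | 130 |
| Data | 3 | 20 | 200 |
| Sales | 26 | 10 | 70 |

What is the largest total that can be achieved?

1550

Meeting every minimum uses 0+0+0+20+0+20+10 = 50 $, leaving 40.
Highest return per $ first: QA 27 > Sales 26 > R&D 22 > Ops 10 > Support 8 > HR 7 > Data 3.
QA: +30 to 30 (cap) → 10 left.
Sales: +10 (room for 60) → 20. Pool exhausted.
Total = 27×30 + 8×20 + 3×20 + 26×20 = 1550.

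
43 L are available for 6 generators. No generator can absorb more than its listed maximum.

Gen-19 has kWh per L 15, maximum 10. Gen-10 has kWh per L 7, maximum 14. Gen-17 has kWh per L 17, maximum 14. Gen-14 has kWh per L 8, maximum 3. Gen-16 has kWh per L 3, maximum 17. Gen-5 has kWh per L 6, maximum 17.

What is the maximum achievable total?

522

Rank by kWh per L: Gen-17 17 > Gen-19 15 > Gen-14 8 > Gen-10 7 > Gen-5 6 > Gen-16 3.
Gen-17: +14 to 14 (cap) ; 29 left.
Gen-19: +10 to 10 (cap) ; 19 left.
Gen-14: +3 to 3 (cap) ; 16 left.
Gen-10 takes 14 to reach its cap of 14 ; 2 left.
Gen-5 has room for 17 but only 2 remain, so it gets 2.
Total = 15×10 + 7×14 + 17×14 + 8×3 + 6×2 = 522.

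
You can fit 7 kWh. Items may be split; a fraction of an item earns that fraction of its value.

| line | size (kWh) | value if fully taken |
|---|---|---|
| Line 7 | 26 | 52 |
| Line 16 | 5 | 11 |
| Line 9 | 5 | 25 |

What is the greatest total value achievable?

29.4

Sort by value density: Line 9 25/5≈5, Line 16 11/5≈2.2, Line 7 52/26≈2.
Take all of Line 9 (5 kWh, value 25) → 2 kWh left.
Only 2 kWh remain; take 2/5 of Line 16 for value 11×2/5 = 4.4.
Total value = 29.4.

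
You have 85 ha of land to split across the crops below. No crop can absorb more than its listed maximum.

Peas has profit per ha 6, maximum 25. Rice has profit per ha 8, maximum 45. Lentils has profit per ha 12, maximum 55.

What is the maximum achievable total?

Order the crops by profit per ha: Lentils 12 > Rice 8 > Peas 6.
Lentils takes 55 to reach its cap of 55 ; 30 left.
Only 30 left; Rice takes them to reach 30.
Total = 8×30 + 12×55 = 900.

900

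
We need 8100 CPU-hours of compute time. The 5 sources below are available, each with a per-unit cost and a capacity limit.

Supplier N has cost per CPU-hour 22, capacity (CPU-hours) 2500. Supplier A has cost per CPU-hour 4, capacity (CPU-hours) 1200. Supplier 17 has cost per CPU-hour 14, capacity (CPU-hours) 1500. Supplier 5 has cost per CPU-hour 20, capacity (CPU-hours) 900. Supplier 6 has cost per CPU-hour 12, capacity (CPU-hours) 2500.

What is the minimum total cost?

117800

Fill from the cheapest source first.
Take 1200 from Supplier A at 4 → need 6900 more.
Supplier 6 (12): use full 2500 → 4400 CPU-hours to go.
Take 1500 from Supplier 17 at 14 → need 2900 more.
Supplier 5 at 20: take all 900 CPU-hours → 2000 still needed.
Supplier N at 22: take 2000 of its 2500 → requirement met.
Cost = 1200×4 + 2500×12 + 1500×14 + 900×20 + 2000×22 = 117800.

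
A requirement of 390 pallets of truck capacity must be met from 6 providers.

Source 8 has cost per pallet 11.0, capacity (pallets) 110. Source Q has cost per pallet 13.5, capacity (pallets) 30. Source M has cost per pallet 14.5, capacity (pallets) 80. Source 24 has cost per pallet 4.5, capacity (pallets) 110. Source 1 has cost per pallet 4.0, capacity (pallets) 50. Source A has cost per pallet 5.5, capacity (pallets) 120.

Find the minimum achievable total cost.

Use providers in increasing cost order.
Take 50 from Source 1 at 4.0 → need 340 more.
Source 24 at 4.5: take all 110 pallets → 230 still needed.
Source A (5.5): use full 120 → 110 pallets to go.
Source 8 at 11.0: take all 110 pallets → 0 still needed.
Source Q, Source M: unused.
Cost = 50×4.0 + 110×4.5 + 120×5.5 + 110×11.0 = 2565.

2565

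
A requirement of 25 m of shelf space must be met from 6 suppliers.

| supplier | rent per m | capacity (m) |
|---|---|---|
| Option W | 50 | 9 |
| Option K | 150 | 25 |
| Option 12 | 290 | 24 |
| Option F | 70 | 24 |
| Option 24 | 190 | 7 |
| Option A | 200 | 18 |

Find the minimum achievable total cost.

Cheapest first:
Take 9 from Option W at 50 ; need 16 more.
Option F at 70: take 16 of its 24 ; requirement met.
Option K, Option 24, Option A, Option 12: unused.
Cost = 9×50 + 16×70 = 1570.

1570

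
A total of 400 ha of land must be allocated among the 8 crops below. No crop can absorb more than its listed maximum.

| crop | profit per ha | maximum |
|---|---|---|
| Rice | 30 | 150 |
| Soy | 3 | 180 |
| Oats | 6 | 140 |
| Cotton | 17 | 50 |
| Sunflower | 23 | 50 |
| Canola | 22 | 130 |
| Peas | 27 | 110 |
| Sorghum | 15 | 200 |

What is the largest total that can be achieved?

Rank by profit per ha: Rice 30 > Peas 27 > Sunflower 23 > Canola 22 > Cotton 17 > Sorghum 15 > Oats 6 > Soy 3.
Give Rice 150 to hit its cap of 150 → 250 left.
Peas takes 110 to reach its cap of 110 → 140 left.
Sunflower takes 50 to reach its cap of 50 → 90 left.
Canola: +90 (room for 130) → 90. Pool exhausted.
Total = 30×150 + 23×50 + 22×90 + 27×110 = 10600.

10600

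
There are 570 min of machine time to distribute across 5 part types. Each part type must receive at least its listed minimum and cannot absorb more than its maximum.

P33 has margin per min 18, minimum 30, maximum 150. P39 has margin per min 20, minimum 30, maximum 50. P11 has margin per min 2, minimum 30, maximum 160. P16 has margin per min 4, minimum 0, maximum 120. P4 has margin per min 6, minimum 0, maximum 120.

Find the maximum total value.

Meeting every minimum uses 30+30+30+0+0 = 90 min, leaving 480.
Rank by margin per min: P39 20 > P33 18 > P4 6 > P16 4 > P11 2.
P39: +20 to 50 (cap) — 460 left.
P33: +120 to 150 (cap) — 340 left.
Give P4 120 more to hit its cap of 120 — 220 left.
P16: +120 to 120 (cap) — 100 left.
Only 100 left; P11 takes them to reach 130.
Total = 18×150 + 20×50 + 2×130 + 4×120 + 6×120 = 5160.

5160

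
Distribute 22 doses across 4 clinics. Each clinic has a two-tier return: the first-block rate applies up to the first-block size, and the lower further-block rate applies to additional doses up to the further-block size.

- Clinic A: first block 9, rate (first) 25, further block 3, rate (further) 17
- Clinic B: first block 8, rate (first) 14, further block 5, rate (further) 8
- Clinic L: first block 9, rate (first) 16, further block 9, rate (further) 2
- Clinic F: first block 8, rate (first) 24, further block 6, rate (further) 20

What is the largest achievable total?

Order all 8 blocks by rate: Clinic A/first 25 > Clinic F/first 24 > Clinic F/second 20 > Clinic A/second 17 > Clinic L/first 16 > Clinic B/first 14 > Clinic B/second 8 > Clinic L/second 2.
Fill Clinic A first block (9 at 25) ; 13 left.
Fill Clinic F first block (8 at 24) ; 5 left.
Clinic F/second: +5 of 6 at 20; pool empty.
Total = 25×9 + 24×8 + 20×5 = 517.

517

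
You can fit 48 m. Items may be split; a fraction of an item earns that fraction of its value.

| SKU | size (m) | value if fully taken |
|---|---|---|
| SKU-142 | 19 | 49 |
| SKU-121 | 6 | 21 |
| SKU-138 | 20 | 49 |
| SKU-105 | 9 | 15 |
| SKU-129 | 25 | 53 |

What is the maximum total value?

125.36

Sort by value density: SKU-121 21/6≈3.5, SKU-142 49/19≈2.58, SKU-138 49/20≈2.45, SKU-129 53/25≈2.12, SKU-105 15/9≈1.67.
Take all of SKU-121 (6 m, value 21) — 42 m left.
Take all of SKU-142 (19 m, value 49) — 23 m left.
All 20 m of SKU-138 fit (value 49) — 3 remain.
3 m left: a 3/25 share of SKU-129 gives 53×3/25 = 6.36.
Total value = 125.36.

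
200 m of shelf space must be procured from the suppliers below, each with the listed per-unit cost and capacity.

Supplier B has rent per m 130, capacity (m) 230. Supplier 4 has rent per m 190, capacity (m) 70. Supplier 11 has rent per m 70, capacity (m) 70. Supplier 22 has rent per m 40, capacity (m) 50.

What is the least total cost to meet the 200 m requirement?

Use suppliers in increasing cost order.
Take 50 from Supplier 22 at 40 — need 150 more.
Supplier 11 (70): use full 70 — 80 m to go.
Take 80 from Supplier B at 130 to finish.
Supplier 4: unused.
Cost = 50×40 + 70×70 + 80×130 = 17300.

17300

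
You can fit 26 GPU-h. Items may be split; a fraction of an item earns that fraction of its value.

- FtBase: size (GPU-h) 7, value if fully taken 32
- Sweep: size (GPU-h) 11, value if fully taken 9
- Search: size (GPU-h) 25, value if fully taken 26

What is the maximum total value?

Best value per unit of size first: FtBase 32/7≈4.57, Search 26/25≈1.04, Sweep 9/11≈0.818.
All 7 GPU-h of FtBase fit (value 32) ; 19 remain.
Fill the last 19 GPU-h with part of Search: 19/25 of it earns 19.76.
Total value = 51.76.

51.76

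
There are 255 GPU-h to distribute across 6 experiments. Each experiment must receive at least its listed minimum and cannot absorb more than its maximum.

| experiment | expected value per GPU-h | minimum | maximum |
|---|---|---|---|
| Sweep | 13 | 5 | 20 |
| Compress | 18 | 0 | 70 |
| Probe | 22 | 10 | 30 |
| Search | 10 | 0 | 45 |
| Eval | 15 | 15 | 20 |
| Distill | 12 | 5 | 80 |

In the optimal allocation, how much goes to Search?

35

Meeting every minimum uses 5+0+10+0+15+5 = 35 GPU-h, leaving 220.
Highest expected value per GPU-h first: Probe 22 > Compress 18 > Eval 15 > Sweep 13 > Distill 12 > Search 10.
Give Probe 20 more to hit its cap of 30 ; 200 left.
Give Compress 70 more to hit its cap of 70 ; 130 left.
Eval takes 5 more to reach its cap of 20 ; 125 left.
Give Sweep 15 more to hit its cap of 20 ; 110 left.
Distill takes 75 more to reach its cap of 80 ; 35 left.
Search: +35 (room for 45) → 35. Pool exhausted.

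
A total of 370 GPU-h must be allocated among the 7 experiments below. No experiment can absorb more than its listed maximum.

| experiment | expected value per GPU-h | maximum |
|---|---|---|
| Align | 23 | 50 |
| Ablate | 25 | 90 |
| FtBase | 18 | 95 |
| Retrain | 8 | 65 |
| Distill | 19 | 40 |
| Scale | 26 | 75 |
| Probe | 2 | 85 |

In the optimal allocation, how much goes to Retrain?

Highest expected value per GPU-h first: Scale 26 > Ablate 25 > Align 23 > Distill 19 > FtBase 18 > Retrain 8 > Probe 2.
Give Scale 75 to hit its cap of 75 → 295 left.
Ablate takes 90 to reach its cap of 90 → 205 left.
Align: +50 to 50 (cap) → 155 left.
Distill takes 40 to reach its cap of 40 → 115 left.
FtBase: +95 to 95 (cap) → 20 left.
Retrain has room for 65 but only 20 remain, so it gets 20.

20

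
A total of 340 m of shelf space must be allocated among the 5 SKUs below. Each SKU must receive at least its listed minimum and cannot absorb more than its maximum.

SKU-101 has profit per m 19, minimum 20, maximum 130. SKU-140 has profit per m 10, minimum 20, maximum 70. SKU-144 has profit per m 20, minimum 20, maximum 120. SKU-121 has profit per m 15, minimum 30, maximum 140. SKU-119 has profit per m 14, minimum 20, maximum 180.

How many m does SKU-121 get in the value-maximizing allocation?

Meeting every minimum uses 20+20+20+30+20 = 110 m, leaving 230.
Highest profit per m first: SKU-144 20 > SKU-101 19 > SKU-121 15 > SKU-119 14 > SKU-140 10.
SKU-144 takes 100 more to reach its cap of 120 — 130 left.
SKU-101: +110 to 130 (cap) — 20 left.
Only 20 left; SKU-121 takes them to reach 50.

50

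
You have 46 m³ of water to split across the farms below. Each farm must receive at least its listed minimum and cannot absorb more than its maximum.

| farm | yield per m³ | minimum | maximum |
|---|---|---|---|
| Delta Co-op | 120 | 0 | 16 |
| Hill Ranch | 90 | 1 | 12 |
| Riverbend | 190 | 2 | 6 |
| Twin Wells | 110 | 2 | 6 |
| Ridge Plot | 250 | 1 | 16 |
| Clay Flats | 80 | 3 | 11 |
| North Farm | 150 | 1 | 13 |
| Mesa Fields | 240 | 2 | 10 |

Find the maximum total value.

Meeting every minimum uses 0+1+2+2+1+3+1+2 = 12 m³, leaving 34.
Order the farms by yield per m³: Ridge Plot 250 > Mesa Fields 240 > Riverbend 190 > North Farm 150 > Delta Co-op 120 > Twin Wells 110 > Hill Ranch 90 > Clay Flats 80.
Ridge Plot: +15 to 16 (cap) — 19 left.
Mesa Fields takes 8 more to reach its cap of 10 — 11 left.
Give Riverbend 4 more to hit its cap of 6 — 7 left.
Only 7 left; North Farm takes them to reach 8.
Total = 90×1 + 190×6 + 110×2 + 250×16 + 80×3 + 150×8 + 240×10 = 9290.

9290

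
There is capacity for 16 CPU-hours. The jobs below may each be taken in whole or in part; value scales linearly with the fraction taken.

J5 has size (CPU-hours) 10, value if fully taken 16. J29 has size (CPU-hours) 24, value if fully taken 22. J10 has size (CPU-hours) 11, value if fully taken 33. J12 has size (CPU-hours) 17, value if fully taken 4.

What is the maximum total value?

Best value per unit of size first: J10 33/11≈3, J5 16/10≈1.6, J29 22/24≈0.917, J12 4/17≈0.235.
Take all of J10 (11 CPU-hours, value 33) ; 5 CPU-hours left.
Only 5 CPU-hours remain; take 5/10 of J5 for value 16×5/10 = 8.
Total value = 41.

41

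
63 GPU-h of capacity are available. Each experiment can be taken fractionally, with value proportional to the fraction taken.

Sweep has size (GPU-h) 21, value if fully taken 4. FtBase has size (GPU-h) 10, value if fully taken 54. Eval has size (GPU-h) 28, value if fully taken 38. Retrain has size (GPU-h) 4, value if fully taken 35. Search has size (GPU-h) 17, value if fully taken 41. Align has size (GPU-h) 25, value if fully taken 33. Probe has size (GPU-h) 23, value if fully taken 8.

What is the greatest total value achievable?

Rank by value-to-size ratio: Retrain 35/4≈8.75, FtBase 54/10≈5.4, Search 41/17≈2.41, Eval 38/28≈1.36, Align 33/25≈1.32, Probe 8/23≈0.348, Sweep 4/21≈0.19.
All 4 GPU-h of Retrain fit (value 35) — 59 remain.
All 10 GPU-h of FtBase fit (value 54) — 49 remain.
Search: take in full, 17 GPU-h for value 41 — 32 left.
Eval: take in full, 28 GPU-h for value 38 — 4 left.
Fill the last 4 GPU-h with part of Align: 4/25 of it earns 5.28.
Total value = 173.28.

173.28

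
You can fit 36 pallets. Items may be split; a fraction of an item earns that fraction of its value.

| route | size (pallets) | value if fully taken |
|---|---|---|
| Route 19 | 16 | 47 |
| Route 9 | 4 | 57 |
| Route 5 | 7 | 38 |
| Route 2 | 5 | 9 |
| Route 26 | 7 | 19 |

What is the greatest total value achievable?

164.6

Sort by value density: Route 9 57/4≈14.2, Route 5 38/7≈5.43, Route 19 47/16≈2.94, Route 26 19/7≈2.71, Route 2 9/5≈1.8.
Take all of Route 9 (4 pallets, value 57) — 32 pallets left.
Take all of Route 5 (7 pallets, value 38) — 25 pallets left.
All 16 pallets of Route 19 fit (value 47) — 9 remain.
Take all of Route 26 (7 pallets, value 19) — 2 pallets left.
Fill the last 2 pallets with part of Route 2: 2/5 of it earns 3.6.
Total value = 164.6.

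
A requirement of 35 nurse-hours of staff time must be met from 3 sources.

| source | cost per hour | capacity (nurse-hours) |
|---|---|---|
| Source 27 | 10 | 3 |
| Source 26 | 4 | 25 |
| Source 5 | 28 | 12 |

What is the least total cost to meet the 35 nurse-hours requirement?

Fill from the cheapest source first.
Source 26 (4): use full 25 → 10 nurse-hours to go.
Take 3 from Source 27 at 10 → need 7 more.
Take 7 from Source 5 at 28 to finish.
Cost = 25×4 + 3×10 + 7×28 = 326.

326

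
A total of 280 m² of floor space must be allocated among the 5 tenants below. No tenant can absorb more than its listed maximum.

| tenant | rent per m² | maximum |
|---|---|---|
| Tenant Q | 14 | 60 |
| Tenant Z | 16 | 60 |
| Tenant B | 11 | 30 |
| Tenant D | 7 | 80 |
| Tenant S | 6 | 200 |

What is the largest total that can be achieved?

Order the tenants by rent per m²: Tenant Z 16 > Tenant Q 14 > Tenant B 11 > Tenant D 7 > Tenant S 6.
Give Tenant Z 60 to hit its cap of 60 ; 220 left.
Tenant Q: +60 to 60 (cap) ; 160 left.
Tenant B takes 30 to reach its cap of 30 ; 130 left.
Give Tenant D 80 to hit its cap of 80 ; 50 left.
Only 50 left; Tenant S takes them to reach 50.
Total = 14×60 + 16×60 + 11×30 + 7×80 + 6×50 = 2990.

2990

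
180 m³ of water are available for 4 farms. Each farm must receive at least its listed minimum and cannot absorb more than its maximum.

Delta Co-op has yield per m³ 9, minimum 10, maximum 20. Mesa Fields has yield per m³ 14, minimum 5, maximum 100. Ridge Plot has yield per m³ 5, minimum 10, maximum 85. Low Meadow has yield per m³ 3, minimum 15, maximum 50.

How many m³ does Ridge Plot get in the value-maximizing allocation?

45

Meeting every minimum uses 10+5+10+15 = 40 m³, leaving 140.
Order the farms by yield per m³: Mesa Fields 14 > Delta Co-op 9 > Ridge Plot 5 > Low Meadow 3.
Mesa Fields takes 95 more to reach its cap of 100 → 45 left.
Give Delta Co-op 10 more to hit its cap of 20 → 35 left.
Only 35 left; Ridge Plot takes them to reach 45.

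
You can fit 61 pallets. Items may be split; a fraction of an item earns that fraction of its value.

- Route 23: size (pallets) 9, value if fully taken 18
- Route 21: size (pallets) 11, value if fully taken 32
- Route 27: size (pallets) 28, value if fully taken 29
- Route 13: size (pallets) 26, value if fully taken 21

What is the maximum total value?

89.5

Sort by value density: Route 21 32/11≈2.91, Route 23 18/9≈2, Route 27 29/28≈1.04, Route 13 21/26≈0.808.
Take all of Route 21 (11 pallets, value 32) ; 50 pallets left.
Route 23: take in full, 9 pallets for value 18 ; 41 left.
All 28 pallets of Route 27 fit (value 29) ; 13 remain.
Fill the last 13 pallets with part of Route 13: 13/26 of it earns 10.5.
Total value = 89.5.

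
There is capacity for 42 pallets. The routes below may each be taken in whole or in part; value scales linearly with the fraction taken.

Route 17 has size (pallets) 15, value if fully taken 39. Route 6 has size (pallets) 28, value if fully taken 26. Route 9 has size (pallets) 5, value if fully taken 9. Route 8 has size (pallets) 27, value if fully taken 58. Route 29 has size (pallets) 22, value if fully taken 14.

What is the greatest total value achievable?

Sort by value density: Route 17 39/15≈2.6, Route 8 58/27≈2.15, Route 9 9/5≈1.8, Route 6 26/28≈0.929, Route 29 14/22≈0.636.
All 15 pallets of Route 17 fit (value 39) → 27 remain.
Take all of Route 8 (27 pallets, value 58) → 0 pallets left.
Total value = 97.

97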